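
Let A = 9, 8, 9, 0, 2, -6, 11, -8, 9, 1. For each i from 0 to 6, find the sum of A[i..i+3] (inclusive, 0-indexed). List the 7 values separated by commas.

26, 19, 5, 7, -1, 6, 13

9 8 9 0 → sum 26
8 9 0 2 → sum 19
9 0 2 -6 → sum 5
0 2 -6 11 → sum 7
2 -6 11 -8 → sum -1
-6 11 -8 9 → sum 6
11 -8 9 1 → sum 13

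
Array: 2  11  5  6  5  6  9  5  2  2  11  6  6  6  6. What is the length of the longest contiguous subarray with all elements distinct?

[2] len 1
[2, 11] len 2
[2, 11, 5] len 3
[2, 11, 5, 6] len 4
[6, 5] len 2
[5, 6] len 2
[5, 6, 9] len 3
[6, 9, 5] len 3
[6, 9, 5, 2] len 4
[2] len 1
[2, 11] len 2
[2, 11, 6] len 3
[6] len 1
[6] len 1
[6] len 1
Longest all-distinct length: 4.

4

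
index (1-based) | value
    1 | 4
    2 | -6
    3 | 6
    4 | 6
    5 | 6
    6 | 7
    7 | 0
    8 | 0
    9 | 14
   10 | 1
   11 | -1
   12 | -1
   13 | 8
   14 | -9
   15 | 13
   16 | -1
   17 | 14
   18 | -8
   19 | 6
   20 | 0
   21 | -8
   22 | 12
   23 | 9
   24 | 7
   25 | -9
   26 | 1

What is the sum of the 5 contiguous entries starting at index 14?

Elements at indices 14..18: -9, 13, -1, 14, -8
sum(-9, 13, -1, 14, -8) = 9

9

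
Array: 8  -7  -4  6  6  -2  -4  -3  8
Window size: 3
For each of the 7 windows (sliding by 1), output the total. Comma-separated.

-3, -5, 8, 10, 0, -9, 1

Sliding a size-3 window across the 9 values:
[8, -7, -4] → sum -3
[-7, -4, 6] → sum -5
[-4, 6, 6] → sum 8
[6, 6, -2] → sum 10
[6, -2, -4] → sum 0
[-2, -4, -3] → sum -9
[-4, -3, 8] → sum 1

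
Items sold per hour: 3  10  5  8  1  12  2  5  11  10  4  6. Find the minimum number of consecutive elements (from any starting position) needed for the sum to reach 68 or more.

10

Extend right; whenever the sum reaches 68, record the length and shrink from the left:
add 3: running sum 3 < 68
add 10: running sum 13 < 68
add 5: running sum 18 < 68
add 8: running sum 26 < 68
add 1: running sum 27 < 68
add 12: running sum 39 < 68
add 2: running sum 41 < 68
add 5: running sum 46 < 68
add 11: running sum 57 < 68
add 10: running sum 67 < 68
end 10: [10, 5, 8, 1, 12, 2, 5, 11, 10, 4] sum 68, len 10
end 11: [10, 5, 8, 1, 12, 2, 5, 11, 10, 4, 6] sum 74, len 11
Shortest qualifying length: 10.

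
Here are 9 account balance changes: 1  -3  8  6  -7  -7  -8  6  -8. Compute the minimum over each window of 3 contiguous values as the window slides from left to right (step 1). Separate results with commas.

-3, -3, -7, -7, -8, -8, -8

[1, -3, 8] → min -3
[-3, 8, 6] → min -3
[8, 6, -7] → min -7
[6, -7, -7] → min -7
[-7, -7, -8] → min -8
[-7, -8, 6] → min -8
[-8, 6, -8] → min -8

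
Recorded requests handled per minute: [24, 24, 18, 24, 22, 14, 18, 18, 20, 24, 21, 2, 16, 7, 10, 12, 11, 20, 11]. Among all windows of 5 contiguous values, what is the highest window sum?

112

Window sums for each of the 15 positions:
[24, 24, 18, 24, 22] → sum 112
[24, 18, 24, 22, 14] → sum 102
[18, 24, 22, 14, 18] → sum 96
[24, 22, 14, 18, 18] → sum 96
[22, 14, 18, 18, 20] → sum 92
[14, 18, 18, 20, 24] → sum 94
[18, 18, 20, 24, 21] → sum 101
[18, 20, 24, 21, 2] → sum 85
[20, 24, 21, 2, 16] → sum 83
[24, 21, 2, 16, 7] → sum 70
[21, 2, 16, 7, 10] → sum 56
[2, 16, 7, 10, 12] → sum 47
[16, 7, 10, 12, 11] → sum 56
[7, 10, 12, 11, 20] → sum 60
[10, 12, 11, 20, 11] → sum 64
Highest of these is 112.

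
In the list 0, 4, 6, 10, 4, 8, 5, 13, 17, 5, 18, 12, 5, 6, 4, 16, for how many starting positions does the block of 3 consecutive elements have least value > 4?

[0, 4, 6] → min 0
[4, 6, 10] → min 4
[6, 10, 4] → min 4
[10, 4, 8] → min 4
[4, 8, 5] → min 4
[8, 5, 13] → min 5  > 4 ✓
[5, 13, 17] → min 5  > 4 ✓
[13, 17, 5] → min 5  > 4 ✓
[17, 5, 18] → min 5  > 4 ✓
[5, 18, 12] → min 5  > 4 ✓
[18, 12, 5] → min 5  > 4 ✓
[12, 5, 6] → min 5  > 4 ✓
[5, 6, 4] → min 4
[6, 4, 16] → min 4
7 windows satisfy the condition.

7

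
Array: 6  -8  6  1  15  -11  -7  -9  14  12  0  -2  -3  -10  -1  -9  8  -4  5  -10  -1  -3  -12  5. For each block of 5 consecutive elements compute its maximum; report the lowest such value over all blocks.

-1

Window maxs for each of the 20 positions:
[6, -8, 6, 1, 15] → max 15
[-8, 6, 1, 15, -11] → max 15
[6, 1, 15, -11, -7] → max 15
[1, 15, -11, -7, -9] → max 15
[15, -11, -7, -9, 14] → max 15
[-11, -7, -9, 14, 12] → max 14
[-7, -9, 14, 12, 0] → max 14
[-9, 14, 12, 0, -2] → max 14
[14, 12, 0, -2, -3] → max 14
[12, 0, -2, -3, -10] → max 12
[0, -2, -3, -10, -1] → max 0
[-2, -3, -10, -1, -9] → max -1
[-3, -10, -1, -9, 8] → max 8
[-10, -1, -9, 8, -4] → max 8
[-1, -9, 8, -4, 5] → max 8
[-9, 8, -4, 5, -10] → max 8
[8, -4, 5, -10, -1] → max 8
[-4, 5, -10, -1, -3] → max 5
[5, -10, -1, -3, -12] → max 5
[-10, -1, -3, -12, 5] → max 5
Lowest of these is -1.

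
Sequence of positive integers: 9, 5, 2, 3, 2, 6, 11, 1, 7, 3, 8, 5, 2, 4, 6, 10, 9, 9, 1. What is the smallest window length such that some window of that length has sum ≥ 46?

add 9: running sum 9 < 46
add 5: running sum 14 < 46
add 2: running sum 16 < 46
add 3: running sum 19 < 46
add 2: running sum 21 < 46
add 6: running sum 27 < 46
add 11: running sum 38 < 46
add 1: running sum 39 < 46
add 7: shortest ending here [9, 5, 2, 3, 2, 6, 11, 1, 7] sum 46, len 9
add 3: shortest ending here [9, 5, 2, 3, 2, 6, 11, 1, 7, 3] sum 49, len 10
add 8: shortest ending here [5, 2, 3, 2, 6, 11, 1, 7, 3, 8] sum 48, len 10
add 5: shortest ending here [3, 2, 6, 11, 1, 7, 3, 8, 5] sum 46, len 9
add 2: shortest ending here [3, 2, 6, 11, 1, 7, 3, 8, 5, 2] sum 48, len 10
add 4: shortest ending here [6, 11, 1, 7, 3, 8, 5, 2, 4] sum 47, len 9
add 6: shortest ending here [11, 1, 7, 3, 8, 5, 2, 4, 6] sum 47, len 9
add 10: shortest ending here [1, 7, 3, 8, 5, 2, 4, 6, 10] sum 46, len 9
add 9: shortest ending here [3, 8, 5, 2, 4, 6, 10, 9] sum 47, len 8
add 9: shortest ending here [8, 5, 2, 4, 6, 10, 9, 9] sum 53, len 8
add 1: shortest ending here [5, 2, 4, 6, 10, 9, 9, 1] sum 46, len 8
Shortest qualifying length: 8.

8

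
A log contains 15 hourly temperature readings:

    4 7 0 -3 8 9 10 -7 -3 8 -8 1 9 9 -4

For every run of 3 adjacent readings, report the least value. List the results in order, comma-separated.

[4, 7, 0] → min 0
[7, 0, -3] → min -3
[0, -3, 8] → min -3
[-3, 8, 9] → min -3
[8, 9, 10] → min 8
[9, 10, -7] → min -7
[10, -7, -3] → min -7
[-7, -3, 8] → min -7
[-3, 8, -8] → min -8
[8, -8, 1] → min -8
[-8, 1, 9] → min -8
[1, 9, 9] → min 1
[9, 9, -4] → min -4

0, -3, -3, -3, 8, -7, -7, -7, -8, -8, -8, 1, -4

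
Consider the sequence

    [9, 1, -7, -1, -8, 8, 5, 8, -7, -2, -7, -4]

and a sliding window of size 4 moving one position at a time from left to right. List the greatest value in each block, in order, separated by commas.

9, 1, 8, 8, 8, 8, 8, 8, -2

(9, 1, -7, -1) → max 9
(1, -7, -1, -8) → max 1
(-7, -1, -8, 8) → max 8
(-1, -8, 8, 5) → max 8
(-8, 8, 5, 8) → max 8
(8, 5, 8, -7) → max 8
(5, 8, -7, -2) → max 8
(8, -7, -2, -7) → max 8
(-7, -2, -7, -4) → max -2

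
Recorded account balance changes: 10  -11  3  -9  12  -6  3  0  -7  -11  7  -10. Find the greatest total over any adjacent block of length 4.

9

(10, -11, 3, -9) → sum -7
(-11, 3, -9, 12) → sum -5
(3, -9, 12, -6) → sum 0
(-9, 12, -6, 3) → sum 0
(12, -6, 3, 0) → sum 9
(-6, 3, 0, -7) → sum -10
(3, 0, -7, -11) → sum -15
(0, -7, -11, 7) → sum -11
(-7, -11, 7, -10) → sum -21
Greatest of these is 9.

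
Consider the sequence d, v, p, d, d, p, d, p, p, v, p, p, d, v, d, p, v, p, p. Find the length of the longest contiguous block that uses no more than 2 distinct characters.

7

[d] 1 distinct, len 1
[d, v] 2 distinct, len 2
[v, p] 2 distinct, len 2
[p, d] 2 distinct, len 2
[p, d, d] 2 distinct, len 3
[p, d, d, p] 2 distinct, len 4
[p, d, d, p, d] 2 distinct, len 5
[p, d, d, p, d, p] 2 distinct, len 6
[p, d, d, p, d, p, p] 2 distinct, len 7
[p, p, v] 2 distinct, len 3
[p, p, v, p] 2 distinct, len 4
[p, p, v, p, p] 2 distinct, len 5
[p, p, d] 2 distinct, len 3
[d, v] 2 distinct, len 2
[d, v, d] 2 distinct, len 3
[d, p] 2 distinct, len 2
[p, v] 2 distinct, len 2
[p, v, p] 2 distinct, len 3
[p, v, p, p] 2 distinct, len 4
Longest length with ≤2 distinct: 7.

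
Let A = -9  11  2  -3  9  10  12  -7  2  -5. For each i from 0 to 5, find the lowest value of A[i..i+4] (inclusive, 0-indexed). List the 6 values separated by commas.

Sliding a size-5 window across the 10 values:
(-9, 11, 2, -3, 9) → min -9
(11, 2, -3, 9, 10) → min -3
(2, -3, 9, 10, 12) → min -3
(-3, 9, 10, 12, -7) → min -7
(9, 10, 12, -7, 2) → min -7
(10, 12, -7, 2, -5) → min -7

-9, -3, -3, -7, -7, -7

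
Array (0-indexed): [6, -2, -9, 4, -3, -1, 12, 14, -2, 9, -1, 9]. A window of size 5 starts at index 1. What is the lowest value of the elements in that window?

Elements at indices 1..5: -2, -9, 4, -3, -1
min(-2, -9, 4, -3, -1) = -9

-9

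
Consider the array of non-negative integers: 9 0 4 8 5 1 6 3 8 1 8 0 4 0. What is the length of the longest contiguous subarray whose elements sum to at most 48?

13

add 9: [9] sum 9, len 1
add 0: [9, 0] sum 9, len 2
add 4: [9, 0, 4] sum 13, len 3
add 8: [9, 0, 4, 8] sum 21, len 4
add 5: [9, 0, 4, 8, 5] sum 26, len 5
add 1: [9, 0, 4, 8, 5, 1] sum 27, len 6
add 6: [9, 0, 4, 8, 5, 1, 6] sum 33, len 7
add 3: [9, 0, 4, 8, 5, 1, 6, 3] sum 36, len 8
add 8: [9, 0, 4, 8, 5, 1, 6, 3, 8] sum 44, len 9
add 1: [9, 0, 4, 8, 5, 1, 6, 3, 8, 1] sum 45, len 10
add 8: [0, 4, 8, 5, 1, 6, 3, 8, 1, 8] sum 44, len 10
add 0: [0, 4, 8, 5, 1, 6, 3, 8, 1, 8, 0] sum 44, len 11
add 4: [0, 4, 8, 5, 1, 6, 3, 8, 1, 8, 0, 4] sum 48, len 12
add 0: [0, 4, 8, 5, 1, 6, 3, 8, 1, 8, 0, 4, 0] sum 48, len 13
Longest length seen: 13.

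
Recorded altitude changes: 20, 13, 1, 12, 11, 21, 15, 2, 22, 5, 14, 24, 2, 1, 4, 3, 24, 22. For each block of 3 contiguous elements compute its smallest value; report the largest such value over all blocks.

[20, 13, 1] → min 1
[13, 1, 12] → min 1
[1, 12, 11] → min 1
[12, 11, 21] → min 11
[11, 21, 15] → min 11
[21, 15, 2] → min 2
[15, 2, 22] → min 2
[2, 22, 5] → min 2
[22, 5, 14] → min 5
[5, 14, 24] → min 5
[14, 24, 2] → min 2
[24, 2, 1] → min 1
[2, 1, 4] → min 1
[1, 4, 3] → min 1
[4, 3, 24] → min 3
[3, 24, 22] → min 3
Largest of these is 11.

11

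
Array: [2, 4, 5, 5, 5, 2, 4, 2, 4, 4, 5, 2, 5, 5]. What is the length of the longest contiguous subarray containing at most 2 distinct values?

[2] 1 distinct, len 1
[2, 4] 2 distinct, len 2
[4, 5] 2 distinct, len 2
[4, 5, 5] 2 distinct, len 3
[4, 5, 5, 5] 2 distinct, len 4
[5, 5, 5, 2] 2 distinct, len 4
[2, 4] 2 distinct, len 2
[2, 4, 2] 2 distinct, len 3
[2, 4, 2, 4] 2 distinct, len 4
[2, 4, 2, 4, 4] 2 distinct, len 5
[4, 4, 5] 2 distinct, len 3
[5, 2] 2 distinct, len 2
[5, 2, 5] 2 distinct, len 3
[5, 2, 5, 5] 2 distinct, len 4
Longest length with ≤2 distinct: 5.

5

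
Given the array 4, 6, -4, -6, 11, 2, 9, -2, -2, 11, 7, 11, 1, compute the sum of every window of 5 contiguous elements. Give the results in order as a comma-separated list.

11, 9, 12, 14, 18, 18, 23, 25, 28

Sliding a size-5 window across the 13 values:
4 6 -4 -6 11 → sum 11
6 -4 -6 11 2 → sum 9
-4 -6 11 2 9 → sum 12
-6 11 2 9 -2 → sum 14
11 2 9 -2 -2 → sum 18
2 9 -2 -2 11 → sum 18
9 -2 -2 11 7 → sum 23
-2 -2 11 7 11 → sum 25
-2 11 7 11 1 → sum 28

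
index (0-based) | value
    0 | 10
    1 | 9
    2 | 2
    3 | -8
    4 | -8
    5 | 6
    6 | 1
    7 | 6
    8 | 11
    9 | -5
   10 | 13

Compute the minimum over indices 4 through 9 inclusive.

-8

Elements at indices 4..9: -8, 6, 1, 6, 11, -5
min(-8, 6, 1, 6, 11, -5) = -8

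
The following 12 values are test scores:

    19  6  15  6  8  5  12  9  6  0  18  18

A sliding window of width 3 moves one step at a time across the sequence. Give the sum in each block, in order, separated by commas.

40, 27, 29, 19, 25, 26, 27, 15, 24, 36

(19, 6, 15) → sum 40
(6, 15, 6) → sum 27
(15, 6, 8) → sum 29
(6, 8, 5) → sum 19
(8, 5, 12) → sum 25
(5, 12, 9) → sum 26
(12, 9, 6) → sum 27
(9, 6, 0) → sum 15
(6, 0, 18) → sum 24
(0, 18, 18) → sum 36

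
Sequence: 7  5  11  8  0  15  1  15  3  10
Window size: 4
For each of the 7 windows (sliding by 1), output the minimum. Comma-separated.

7 5 11 8 → min 5
5 11 8 0 → min 0
11 8 0 15 → min 0
8 0 15 1 → min 0
0 15 1 15 → min 0
15 1 15 3 → min 1
1 15 3 10 → min 1

5, 0, 0, 0, 0, 1, 1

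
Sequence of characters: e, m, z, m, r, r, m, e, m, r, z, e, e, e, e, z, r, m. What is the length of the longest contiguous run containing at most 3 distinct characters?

[e] 1 distinct, len 1
[e, m] 2 distinct, len 2
[e, m, z] 3 distinct, len 3
[e, m, z, m] 3 distinct, len 4
[m, z, m, r] 3 distinct, len 4
[m, z, m, r, r] 3 distinct, len 5
[m, z, m, r, r, m] 3 distinct, len 6
[m, r, r, m, e] 3 distinct, len 5
[m, r, r, m, e, m] 3 distinct, len 6
[m, r, r, m, e, m, r] 3 distinct, len 7
[m, r, z] 3 distinct, len 3
[r, z, e] 3 distinct, len 3
[r, z, e, e] 3 distinct, len 4
[r, z, e, e, e] 3 distinct, len 5
[r, z, e, e, e, e] 3 distinct, len 6
[r, z, e, e, e, e, z] 3 distinct, len 7
[r, z, e, e, e, e, z, r] 3 distinct, len 8
[z, r, m] 3 distinct, len 3
Longest length with ≤3 distinct: 8.

8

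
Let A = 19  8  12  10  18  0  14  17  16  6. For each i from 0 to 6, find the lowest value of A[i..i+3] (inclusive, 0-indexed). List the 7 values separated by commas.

[19, 8, 12, 10] → min 8
[8, 12, 10, 18] → min 8
[12, 10, 18, 0] → min 0
[10, 18, 0, 14] → min 0
[18, 0, 14, 17] → min 0
[0, 14, 17, 16] → min 0
[14, 17, 16, 6] → min 6

8, 8, 0, 0, 0, 0, 6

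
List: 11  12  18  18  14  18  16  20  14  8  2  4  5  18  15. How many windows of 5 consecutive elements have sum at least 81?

[11, 12, 18, 18, 14] → sum 73
[12, 18, 18, 14, 18] → sum 80
[18, 18, 14, 18, 16] → sum 84  ≥ 81 ✓
[18, 14, 18, 16, 20] → sum 86  ≥ 81 ✓
[14, 18, 16, 20, 14] → sum 82  ≥ 81 ✓
[18, 16, 20, 14, 8] → sum 76
[16, 20, 14, 8, 2] → sum 60
[20, 14, 8, 2, 4] → sum 48
[14, 8, 2, 4, 5] → sum 33
[8, 2, 4, 5, 18] → sum 37
[2, 4, 5, 18, 15] → sum 44
3 windows satisfy the condition.

3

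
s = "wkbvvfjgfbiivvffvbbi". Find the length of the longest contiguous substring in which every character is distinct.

add w: [w] len 1
add k: [w, k] len 2
add b: [w, k, b] len 3
add v: [w, k, b, v] len 4
add v (repeat v, move left end past it): [v] len 1
add f: [v, f] len 2
add j: [v, f, j] len 3
add g: [v, f, j, g] len 4
add f (repeat f, move left end past it): [j, g, f] len 3
add b: [j, g, f, b] len 4
add i: [j, g, f, b, i] len 5
add i (repeat i, move left end past it): [i] len 1
add v: [i, v] len 2
add v (repeat v, move left end past it): [v] len 1
add f: [v, f] len 2
add f (repeat f, move left end past it): [f] len 1
add v: [f, v] len 2
add b: [f, v, b] len 3
add b (repeat b, move left end past it): [b] len 1
add i: [b, i] len 2
Longest all-distinct length: 5.

5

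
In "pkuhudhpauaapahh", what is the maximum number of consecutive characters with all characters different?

5

[p] len 1
[p, k] len 2
[p, k, u] len 3
[p, k, u, h] len 4
[h, u] len 2
[h, u, d] len 3
[u, d, h] len 3
[u, d, h, p] len 4
[u, d, h, p, a] len 5
[d, h, p, a, u] len 5
[u, a] len 2
[a] len 1
[a, p] len 2
[p, a] len 2
[p, a, h] len 3
[h] len 1
Longest all-distinct length: 5.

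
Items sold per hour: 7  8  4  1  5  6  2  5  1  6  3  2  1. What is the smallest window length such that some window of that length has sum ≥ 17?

add 7: running sum 7 < 17
add 8: running sum 15 < 17
end 2: [7, 8, 4] sum 19, len 3
end 3: [7, 8, 4, 1] sum 20, len 4
end 4: [8, 4, 1, 5] sum 18, len 4
end 5: [8, 4, 1, 5, 6] sum 24, len 5
end 6: [4, 1, 5, 6, 2] sum 18, len 5
end 7: [5, 6, 2, 5] sum 18, len 4
end 8: [5, 6, 2, 5, 1] sum 19, len 5
end 9: [6, 2, 5, 1, 6] sum 20, len 5
end 10: [2, 5, 1, 6, 3] sum 17, len 5
end 11: [5, 1, 6, 3, 2] sum 17, len 5
end 12: [5, 1, 6, 3, 2, 1] sum 18, len 6
Shortest qualifying length: 3.

3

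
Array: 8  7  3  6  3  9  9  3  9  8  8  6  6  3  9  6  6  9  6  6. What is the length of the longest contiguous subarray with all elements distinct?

4

[8] len 1
[8, 7] len 2
[8, 7, 3] len 3
[8, 7, 3, 6] len 4
[6, 3] len 2
[6, 3, 9] len 3
[9] len 1
[9, 3] len 2
[3, 9] len 2
[3, 9, 8] len 3
[8] len 1
[8, 6] len 2
[6] len 1
[6, 3] len 2
[6, 3, 9] len 3
[3, 9, 6] len 3
[6] len 1
[6, 9] len 2
[9, 6] len 2
[6] len 1
Longest all-distinct length: 4.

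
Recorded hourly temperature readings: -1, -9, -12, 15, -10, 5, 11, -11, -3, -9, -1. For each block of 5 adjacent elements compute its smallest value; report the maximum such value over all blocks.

-11

Window mins for each of the 7 positions:
(-1, -9, -12, 15, -10) → min -12
(-9, -12, 15, -10, 5) → min -12
(-12, 15, -10, 5, 11) → min -12
(15, -10, 5, 11, -11) → min -11
(-10, 5, 11, -11, -3) → min -11
(5, 11, -11, -3, -9) → min -11
(11, -11, -3, -9, -1) → min -11
Maximum of these is -11.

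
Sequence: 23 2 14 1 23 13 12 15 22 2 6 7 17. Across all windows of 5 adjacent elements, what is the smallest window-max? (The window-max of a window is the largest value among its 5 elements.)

22

Each size-5 window and its max:
(23, 2, 14, 1, 23) → max 23
(2, 14, 1, 23, 13) → max 23
(14, 1, 23, 13, 12) → max 23
(1, 23, 13, 12, 15) → max 23
(23, 13, 12, 15, 22) → max 23
(13, 12, 15, 22, 2) → max 22
(12, 15, 22, 2, 6) → max 22
(15, 22, 2, 6, 7) → max 22
(22, 2, 6, 7, 17) → max 22
Smallest of these is 22.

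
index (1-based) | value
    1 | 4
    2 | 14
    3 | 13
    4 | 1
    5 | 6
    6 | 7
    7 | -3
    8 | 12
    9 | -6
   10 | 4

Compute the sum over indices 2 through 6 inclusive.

Elements at indices 2..6: 14, 13, 1, 6, 7
sum(14, 13, 1, 6, 7) = 41

41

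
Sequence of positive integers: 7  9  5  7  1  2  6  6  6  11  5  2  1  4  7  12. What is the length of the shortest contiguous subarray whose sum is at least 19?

2

add 7: running sum 7 < 19
add 9: running sum 16 < 19
add 5: shortest ending here [7, 9, 5] sum 21, len 3
add 7: shortest ending here [9, 5, 7] sum 21, len 3
add 1: shortest ending here [9, 5, 7, 1] sum 22, len 4
add 2: shortest ending here [9, 5, 7, 1, 2] sum 24, len 5
add 6: shortest ending here [5, 7, 1, 2, 6] sum 21, len 5
add 6: shortest ending here [7, 1, 2, 6, 6] sum 22, len 5
add 6: shortest ending here [2, 6, 6, 6] sum 20, len 4
add 11: shortest ending here [6, 6, 11] sum 23, len 3
add 5: shortest ending here [6, 11, 5] sum 22, len 3
add 2: shortest ending here [6, 11, 5, 2] sum 24, len 4
add 1: shortest ending here [11, 5, 2, 1] sum 19, len 4
add 4: shortest ending here [11, 5, 2, 1, 4] sum 23, len 5
add 7: shortest ending here [5, 2, 1, 4, 7] sum 19, len 5
add 12: shortest ending here [7, 12] sum 19, len 2
Shortest qualifying length: 2.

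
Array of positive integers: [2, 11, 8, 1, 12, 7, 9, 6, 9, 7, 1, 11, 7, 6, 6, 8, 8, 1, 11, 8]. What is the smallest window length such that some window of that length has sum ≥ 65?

9

add 2: running sum 2 < 65
add 11: running sum 13 < 65
add 8: running sum 21 < 65
add 1: running sum 22 < 65
add 12: running sum 34 < 65
add 7: running sum 41 < 65
add 9: running sum 50 < 65
add 6: running sum 56 < 65
end 8: [2, 11, 8, 1, 12, 7, 9, 6, 9] sum 65, len 9
end 9: [11, 8, 1, 12, 7, 9, 6, 9, 7] sum 70, len 9
end 10: [11, 8, 1, 12, 7, 9, 6, 9, 7, 1] sum 71, len 10
end 11: [8, 1, 12, 7, 9, 6, 9, 7, 1, 11] sum 71, len 10
end 12: [12, 7, 9, 6, 9, 7, 1, 11, 7] sum 69, len 9
end 13: [12, 7, 9, 6, 9, 7, 1, 11, 7, 6] sum 75, len 10
end 14: [7, 9, 6, 9, 7, 1, 11, 7, 6, 6] sum 69, len 10
end 15: [9, 6, 9, 7, 1, 11, 7, 6, 6, 8] sum 70, len 10
end 16: [6, 9, 7, 1, 11, 7, 6, 6, 8, 8] sum 69, len 10
end 17: [6, 9, 7, 1, 11, 7, 6, 6, 8, 8, 1] sum 70, len 11
end 18: [7, 1, 11, 7, 6, 6, 8, 8, 1, 11] sum 66, len 10
end 19: [11, 7, 6, 6, 8, 8, 1, 11, 8] sum 66, len 9
Shortest qualifying length: 9.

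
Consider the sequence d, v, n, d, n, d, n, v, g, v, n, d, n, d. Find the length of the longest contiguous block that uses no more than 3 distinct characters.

8

add d: window [d] (1 distinct), len 1
add v: window [d, v] (2 distinct), len 2
add n: window [d, v, n] (3 distinct), len 3
add d: window [d, v, n, d] (3 distinct), len 4
add n: window [d, v, n, d, n] (3 distinct), len 5
add d: window [d, v, n, d, n, d] (3 distinct), len 6
add n: window [d, v, n, d, n, d, n] (3 distinct), len 7
add v: window [d, v, n, d, n, d, n, v] (3 distinct), len 8
add g: window [n, v, g] (3 distinct), len 3
add v: window [n, v, g, v] (3 distinct), len 4
add n: window [n, v, g, v, n] (3 distinct), len 5
add d: window [v, n, d] (3 distinct), len 3
add n: window [v, n, d, n] (3 distinct), len 4
add d: window [v, n, d, n, d] (3 distinct), len 5
Longest length with ≤3 distinct: 8.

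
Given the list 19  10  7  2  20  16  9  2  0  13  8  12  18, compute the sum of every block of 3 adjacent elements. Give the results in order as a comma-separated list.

36, 19, 29, 38, 45, 27, 11, 15, 21, 33, 38

[19, 10, 7] → sum 36
[10, 7, 2] → sum 19
[7, 2, 20] → sum 29
[2, 20, 16] → sum 38
[20, 16, 9] → sum 45
[16, 9, 2] → sum 27
[9, 2, 0] → sum 11
[2, 0, 13] → sum 15
[0, 13, 8] → sum 21
[13, 8, 12] → sum 33
[8, 12, 18] → sum 38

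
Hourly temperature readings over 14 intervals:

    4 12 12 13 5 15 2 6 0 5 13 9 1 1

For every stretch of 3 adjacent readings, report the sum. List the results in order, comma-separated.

[4, 12, 12] → sum 28
[12, 12, 13] → sum 37
[12, 13, 5] → sum 30
[13, 5, 15] → sum 33
[5, 15, 2] → sum 22
[15, 2, 6] → sum 23
[2, 6, 0] → sum 8
[6, 0, 5] → sum 11
[0, 5, 13] → sum 18
[5, 13, 9] → sum 27
[13, 9, 1] → sum 23
[9, 1, 1] → sum 11

28, 37, 30, 33, 22, 23, 8, 11, 18, 27, 23, 11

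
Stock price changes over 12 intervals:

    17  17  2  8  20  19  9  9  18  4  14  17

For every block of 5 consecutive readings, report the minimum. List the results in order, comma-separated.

Sliding a size-5 window across the 12 values:
(17, 17, 2, 8, 20) → min 2
(17, 2, 8, 20, 19) → min 2
(2, 8, 20, 19, 9) → min 2
(8, 20, 19, 9, 9) → min 8
(20, 19, 9, 9, 18) → min 9
(19, 9, 9, 18, 4) → min 4
(9, 9, 18, 4, 14) → min 4
(9, 18, 4, 14, 17) → min 4

2, 2, 2, 8, 9, 4, 4, 4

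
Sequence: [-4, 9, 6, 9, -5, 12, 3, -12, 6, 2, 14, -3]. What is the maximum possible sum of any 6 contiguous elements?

34

Each size-6 window and its sum:
-4 9 6 9 -5 12 → sum 27
9 6 9 -5 12 3 → sum 34
6 9 -5 12 3 -12 → sum 13
9 -5 12 3 -12 6 → sum 13
-5 12 3 -12 6 2 → sum 6
12 3 -12 6 2 14 → sum 25
3 -12 6 2 14 -3 → sum 10
Maximum of these is 34.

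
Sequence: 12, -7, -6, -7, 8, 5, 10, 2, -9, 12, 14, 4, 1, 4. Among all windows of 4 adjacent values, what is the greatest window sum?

(12, -7, -6, -7) → sum -8
(-7, -6, -7, 8) → sum -12
(-6, -7, 8, 5) → sum 0
(-7, 8, 5, 10) → sum 16
(8, 5, 10, 2) → sum 25
(5, 10, 2, -9) → sum 8
(10, 2, -9, 12) → sum 15
(2, -9, 12, 14) → sum 19
(-9, 12, 14, 4) → sum 21
(12, 14, 4, 1) → sum 31
(14, 4, 1, 4) → sum 23
Greatest of these is 31.

31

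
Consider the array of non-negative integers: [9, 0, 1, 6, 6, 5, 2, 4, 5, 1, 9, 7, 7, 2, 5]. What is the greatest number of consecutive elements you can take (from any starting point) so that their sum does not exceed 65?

[9] sum 9 len 1
[9, 0] sum 9 len 2
[9, 0, 1] sum 10 len 3
[9, 0, 1, 6] sum 16 len 4
[9, 0, 1, 6, 6] sum 22 len 5
[9, 0, 1, 6, 6, 5] sum 27 len 6
[9, 0, 1, 6, 6, 5, 2] sum 29 len 7
[9, 0, 1, 6, 6, 5, 2, 4] sum 33 len 8
[9, 0, 1, 6, 6, 5, 2, 4, 5] sum 38 len 9
[9, 0, 1, 6, 6, 5, 2, 4, 5, 1] sum 39 len 10
[9, 0, 1, 6, 6, 5, 2, 4, 5, 1, 9] sum 48 len 11
[9, 0, 1, 6, 6, 5, 2, 4, 5, 1, 9, 7] sum 55 len 12
[9, 0, 1, 6, 6, 5, 2, 4, 5, 1, 9, 7, 7] sum 62 len 13
[9, 0, 1, 6, 6, 5, 2, 4, 5, 1, 9, 7, 7, 2] sum 64 len 14
[0, 1, 6, 6, 5, 2, 4, 5, 1, 9, 7, 7, 2, 5] sum 60 len 14
Longest length seen: 14.

14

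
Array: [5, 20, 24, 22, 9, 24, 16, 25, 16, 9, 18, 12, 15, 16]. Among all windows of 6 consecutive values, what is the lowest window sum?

[5, 20, 24, 22, 9, 24] → sum 104
[20, 24, 22, 9, 24, 16] → sum 115
[24, 22, 9, 24, 16, 25] → sum 120
[22, 9, 24, 16, 25, 16] → sum 112
[9, 24, 16, 25, 16, 9] → sum 99
[24, 16, 25, 16, 9, 18] → sum 108
[16, 25, 16, 9, 18, 12] → sum 96
[25, 16, 9, 18, 12, 15] → sum 95
[16, 9, 18, 12, 15, 16] → sum 86
Lowest of these is 86.

86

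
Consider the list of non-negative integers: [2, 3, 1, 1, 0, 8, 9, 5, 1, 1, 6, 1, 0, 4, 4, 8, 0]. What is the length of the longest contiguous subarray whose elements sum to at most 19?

Extend to the right; shrink from the left whenever the sum exceeds 19:
[2] sum 2 len 1
[2, 3] sum 5 len 2
[2, 3, 1] sum 6 len 3
[2, 3, 1, 1] sum 7 len 4
[2, 3, 1, 1, 0] sum 7 len 5
[2, 3, 1, 1, 0, 8] sum 15 len 6
[1, 1, 0, 8, 9] sum 19 len 5
[9, 5] sum 14 len 2
[9, 5, 1] sum 15 len 3
[9, 5, 1, 1] sum 16 len 4
[5, 1, 1, 6] sum 13 len 4
[5, 1, 1, 6, 1] sum 14 len 5
[5, 1, 1, 6, 1, 0] sum 14 len 6
[5, 1, 1, 6, 1, 0, 4] sum 18 len 7
[1, 1, 6, 1, 0, 4, 4] sum 17 len 7
[1, 0, 4, 4, 8] sum 17 len 5
[1, 0, 4, 4, 8, 0] sum 17 len 6
Longest length seen: 7.

7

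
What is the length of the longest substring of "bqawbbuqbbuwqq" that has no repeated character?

add b: [b] len 1
add q: [b, q] len 2
add a: [b, q, a] len 3
add w: [b, q, a, w] len 4
add b (repeat b, move left end past it): [q, a, w, b] len 4
add b (repeat b, move left end past it): [b] len 1
add u: [b, u] len 2
add q: [b, u, q] len 3
add b (repeat b, move left end past it): [u, q, b] len 3
add b (repeat b, move left end past it): [b] len 1
add u: [b, u] len 2
add w: [b, u, w] len 3
add q: [b, u, w, q] len 4
add q (repeat q, move left end past it): [q] len 1
Longest all-distinct length: 4.

4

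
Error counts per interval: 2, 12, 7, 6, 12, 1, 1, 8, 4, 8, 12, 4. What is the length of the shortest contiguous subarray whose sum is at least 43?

add 2: running sum 2 < 43
add 12: running sum 14 < 43
add 7: running sum 21 < 43
add 6: running sum 27 < 43
add 12: running sum 39 < 43
add 1: running sum 40 < 43
add 1: running sum 41 < 43
add 8: shortest ending here [12, 7, 6, 12, 1, 1, 8] sum 47, len 7
add 4: shortest ending here [12, 7, 6, 12, 1, 1, 8, 4] sum 51, len 8
add 8: shortest ending here [7, 6, 12, 1, 1, 8, 4, 8] sum 47, len 8
add 12: shortest ending here [12, 1, 1, 8, 4, 8, 12] sum 46, len 7
add 4: shortest ending here [12, 1, 1, 8, 4, 8, 12, 4] sum 50, len 8
Shortest qualifying length: 7.

7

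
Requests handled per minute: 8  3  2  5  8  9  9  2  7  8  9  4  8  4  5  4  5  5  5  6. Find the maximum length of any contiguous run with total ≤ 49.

9

Extend to the right; shrink from the left whenever the sum exceeds 49:
[8] sum 8 len 1
[8, 3] sum 11 len 2
[8, 3, 2] sum 13 len 3
[8, 3, 2, 5] sum 18 len 4
[8, 3, 2, 5, 8] sum 26 len 5
[8, 3, 2, 5, 8, 9] sum 35 len 6
[8, 3, 2, 5, 8, 9, 9] sum 44 len 7
[8, 3, 2, 5, 8, 9, 9, 2] sum 46 len 8
[3, 2, 5, 8, 9, 9, 2, 7] sum 45 len 8
[5, 8, 9, 9, 2, 7, 8] sum 48 len 7
[9, 9, 2, 7, 8, 9] sum 44 len 6
[9, 9, 2, 7, 8, 9, 4] sum 48 len 7
[9, 2, 7, 8, 9, 4, 8] sum 47 len 7
[2, 7, 8, 9, 4, 8, 4] sum 42 len 7
[2, 7, 8, 9, 4, 8, 4, 5] sum 47 len 8
[7, 8, 9, 4, 8, 4, 5, 4] sum 49 len 8
[8, 9, 4, 8, 4, 5, 4, 5] sum 47 len 8
[9, 4, 8, 4, 5, 4, 5, 5] sum 44 len 8
[9, 4, 8, 4, 5, 4, 5, 5, 5] sum 49 len 9
[4, 8, 4, 5, 4, 5, 5, 5, 6] sum 46 len 9
Longest length seen: 9.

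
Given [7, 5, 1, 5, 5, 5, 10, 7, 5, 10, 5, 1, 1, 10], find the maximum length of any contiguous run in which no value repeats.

[7] len 1
[7, 5] len 2
[7, 5, 1] len 3
[1, 5] len 2
[5] len 1
[5] len 1
[5, 10] len 2
[5, 10, 7] len 3
[10, 7, 5] len 3
[7, 5, 10] len 3
[10, 5] len 2
[10, 5, 1] len 3
[1] len 1
[1, 10] len 2
Longest all-distinct length: 3.

3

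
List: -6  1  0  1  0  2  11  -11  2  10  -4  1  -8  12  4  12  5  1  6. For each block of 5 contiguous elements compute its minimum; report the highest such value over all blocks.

-6 1 0 1 0 → min -6
1 0 1 0 2 → min 0
0 1 0 2 11 → min 0
1 0 2 11 -11 → min -11
0 2 11 -11 2 → min -11
2 11 -11 2 10 → min -11
11 -11 2 10 -4 → min -11
-11 2 10 -4 1 → min -11
2 10 -4 1 -8 → min -8
10 -4 1 -8 12 → min -8
-4 1 -8 12 4 → min -8
1 -8 12 4 12 → min -8
-8 12 4 12 5 → min -8
12 4 12 5 1 → min 1
4 12 5 1 6 → min 1
Highest of these is 1.

1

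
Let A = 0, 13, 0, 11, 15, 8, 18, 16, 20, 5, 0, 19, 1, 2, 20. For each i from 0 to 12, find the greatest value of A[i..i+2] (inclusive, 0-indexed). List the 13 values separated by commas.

Sliding a size-3 window across the 15 values:
[0, 13, 0] → max 13
[13, 0, 11] → max 13
[0, 11, 15] → max 15
[11, 15, 8] → max 15
[15, 8, 18] → max 18
[8, 18, 16] → max 18
[18, 16, 20] → max 20
[16, 20, 5] → max 20
[20, 5, 0] → max 20
[5, 0, 19] → max 19
[0, 19, 1] → max 19
[19, 1, 2] → max 19
[1, 2, 20] → max 20

13, 13, 15, 15, 18, 18, 20, 20, 20, 19, 19, 19, 20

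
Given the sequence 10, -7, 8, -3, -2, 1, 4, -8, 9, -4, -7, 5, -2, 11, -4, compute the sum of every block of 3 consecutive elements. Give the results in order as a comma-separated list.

[10, -7, 8] → sum 11
[-7, 8, -3] → sum -2
[8, -3, -2] → sum 3
[-3, -2, 1] → sum -4
[-2, 1, 4] → sum 3
[1, 4, -8] → sum -3
[4, -8, 9] → sum 5
[-8, 9, -4] → sum -3
[9, -4, -7] → sum -2
[-4, -7, 5] → sum -6
[-7, 5, -2] → sum -4
[5, -2, 11] → sum 14
[-2, 11, -4] → sum 5

11, -2, 3, -4, 3, -3, 5, -3, -2, -6, -4, 14, 5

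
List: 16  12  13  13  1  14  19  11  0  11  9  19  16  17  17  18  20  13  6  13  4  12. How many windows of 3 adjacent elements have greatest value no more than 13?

7

[16, 12, 13] → max 16
[12, 13, 13] → max 13  ≤ 13 ✓
[13, 13, 1] → max 13  ≤ 13 ✓
[13, 1, 14] → max 14
[1, 14, 19] → max 19
[14, 19, 11] → max 19
[19, 11, 0] → max 19
[11, 0, 11] → max 11  ≤ 13 ✓
[0, 11, 9] → max 11  ≤ 13 ✓
[11, 9, 19] → max 19
[9, 19, 16] → max 19
[19, 16, 17] → max 19
[16, 17, 17] → max 17
[17, 17, 18] → max 18
[17, 18, 20] → max 20
[18, 20, 13] → max 20
[20, 13, 6] → max 20
[13, 6, 13] → max 13  ≤ 13 ✓
[6, 13, 4] → max 13  ≤ 13 ✓
[13, 4, 12] → max 13  ≤ 13 ✓
7 windows satisfy the condition.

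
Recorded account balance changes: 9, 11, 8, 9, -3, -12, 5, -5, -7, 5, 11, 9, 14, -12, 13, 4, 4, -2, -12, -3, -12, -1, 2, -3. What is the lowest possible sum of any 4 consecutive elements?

9 11 8 9 → sum 37
11 8 9 -3 → sum 25
8 9 -3 -12 → sum 2
9 -3 -12 5 → sum -1
-3 -12 5 -5 → sum -15
-12 5 -5 -7 → sum -19
5 -5 -7 5 → sum -2
-5 -7 5 11 → sum 4
-7 5 11 9 → sum 18
5 11 9 14 → sum 39
11 9 14 -12 → sum 22
9 14 -12 13 → sum 24
14 -12 13 4 → sum 19
-12 13 4 4 → sum 9
13 4 4 -2 → sum 19
4 4 -2 -12 → sum -6
4 -2 -12 -3 → sum -13
-2 -12 -3 -12 → sum -29
-12 -3 -12 -1 → sum -28
-3 -12 -1 2 → sum -14
-12 -1 2 -3 → sum -14
Lowest of these is -29.

-29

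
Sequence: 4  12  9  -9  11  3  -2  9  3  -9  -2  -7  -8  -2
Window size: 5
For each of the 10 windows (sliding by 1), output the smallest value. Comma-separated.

-9, -9, -9, -9, -2, -9, -9, -9, -9, -9

Sliding a size-5 window across the 14 values:
[4, 12, 9, -9, 11] → min -9
[12, 9, -9, 11, 3] → min -9
[9, -9, 11, 3, -2] → min -9
[-9, 11, 3, -2, 9] → min -9
[11, 3, -2, 9, 3] → min -2
[3, -2, 9, 3, -9] → min -9
[-2, 9, 3, -9, -2] → min -9
[9, 3, -9, -2, -7] → min -9
[3, -9, -2, -7, -8] → min -9
[-9, -2, -7, -8, -2] → min -9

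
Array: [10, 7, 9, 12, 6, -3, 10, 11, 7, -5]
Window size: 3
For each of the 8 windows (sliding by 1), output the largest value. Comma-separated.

(10, 7, 9) → max 10
(7, 9, 12) → max 12
(9, 12, 6) → max 12
(12, 6, -3) → max 12
(6, -3, 10) → max 10
(-3, 10, 11) → max 11
(10, 11, 7) → max 11
(11, 7, -5) → max 11

10, 12, 12, 12, 10, 11, 11, 11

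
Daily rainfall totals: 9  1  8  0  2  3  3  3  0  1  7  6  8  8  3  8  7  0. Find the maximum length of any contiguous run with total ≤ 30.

Extend to the right; shrink from the left whenever the sum exceeds 30:
add 9: [9] sum 9, len 1
add 1: [9, 1] sum 10, len 2
add 8: [9, 1, 8] sum 18, len 3
add 0: [9, 1, 8, 0] sum 18, len 4
add 2: [9, 1, 8, 0, 2] sum 20, len 5
add 3: [9, 1, 8, 0, 2, 3] sum 23, len 6
add 3: [9, 1, 8, 0, 2, 3, 3] sum 26, len 7
add 3: [9, 1, 8, 0, 2, 3, 3, 3] sum 29, len 8
add 0: [9, 1, 8, 0, 2, 3, 3, 3, 0] sum 29, len 9
add 1: [9, 1, 8, 0, 2, 3, 3, 3, 0, 1] sum 30, len 10
add 7: [1, 8, 0, 2, 3, 3, 3, 0, 1, 7] sum 28, len 10
add 6: [0, 2, 3, 3, 3, 0, 1, 7, 6] sum 25, len 9
add 8: [3, 3, 0, 1, 7, 6, 8] sum 28, len 7
add 8: [0, 1, 7, 6, 8, 8] sum 30, len 6
add 3: [6, 8, 8, 3] sum 25, len 4
add 8: [8, 8, 3, 8] sum 27, len 4
add 7: [8, 3, 8, 7] sum 26, len 4
add 0: [8, 3, 8, 7, 0] sum 26, len 5
Longest length seen: 10.

10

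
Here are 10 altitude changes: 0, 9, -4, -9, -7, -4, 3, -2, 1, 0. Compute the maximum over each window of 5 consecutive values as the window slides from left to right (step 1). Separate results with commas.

9, 9, 3, 3, 3, 3

Sliding a size-5 window across the 10 values:
0 9 -4 -9 -7 → max 9
9 -4 -9 -7 -4 → max 9
-4 -9 -7 -4 3 → max 3
-9 -7 -4 3 -2 → max 3
-7 -4 3 -2 1 → max 3
-4 3 -2 1 0 → max 3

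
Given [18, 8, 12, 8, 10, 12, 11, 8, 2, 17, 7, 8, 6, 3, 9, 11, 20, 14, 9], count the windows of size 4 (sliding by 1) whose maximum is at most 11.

18 8 12 8 → max 18
8 12 8 10 → max 12
12 8 10 12 → max 12
8 10 12 11 → max 12
10 12 11 8 → max 12
12 11 8 2 → max 12
11 8 2 17 → max 17
8 2 17 7 → max 17
2 17 7 8 → max 17
17 7 8 6 → max 17
7 8 6 3 → max 8  ≤ 11 ✓
8 6 3 9 → max 9  ≤ 11 ✓
6 3 9 11 → max 11  ≤ 11 ✓
3 9 11 20 → max 20
9 11 20 14 → max 20
11 20 14 9 → max 20
3 windows satisfy the condition.

3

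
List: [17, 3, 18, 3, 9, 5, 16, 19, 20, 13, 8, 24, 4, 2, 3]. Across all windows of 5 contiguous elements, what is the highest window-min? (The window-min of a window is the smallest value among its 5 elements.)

8

Each size-5 window and its min:
(17, 3, 18, 3, 9) → min 3
(3, 18, 3, 9, 5) → min 3
(18, 3, 9, 5, 16) → min 3
(3, 9, 5, 16, 19) → min 3
(9, 5, 16, 19, 20) → min 5
(5, 16, 19, 20, 13) → min 5
(16, 19, 20, 13, 8) → min 8
(19, 20, 13, 8, 24) → min 8
(20, 13, 8, 24, 4) → min 4
(13, 8, 24, 4, 2) → min 2
(8, 24, 4, 2, 3) → min 2
Highest of these is 8.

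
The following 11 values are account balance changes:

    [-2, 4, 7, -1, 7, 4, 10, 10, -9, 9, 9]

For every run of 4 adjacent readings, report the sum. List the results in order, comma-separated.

(-2, 4, 7, -1) → sum 8
(4, 7, -1, 7) → sum 17
(7, -1, 7, 4) → sum 17
(-1, 7, 4, 10) → sum 20
(7, 4, 10, 10) → sum 31
(4, 10, 10, -9) → sum 15
(10, 10, -9, 9) → sum 20
(10, -9, 9, 9) → sum 19

8, 17, 17, 20, 31, 15, 20, 19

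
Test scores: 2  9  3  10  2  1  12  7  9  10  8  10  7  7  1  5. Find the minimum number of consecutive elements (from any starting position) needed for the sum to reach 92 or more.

add 2: running sum 2 < 92
add 9: running sum 11 < 92
add 3: running sum 14 < 92
add 10: running sum 24 < 92
add 2: running sum 26 < 92
add 1: running sum 27 < 92
add 12: running sum 39 < 92
add 7: running sum 46 < 92
add 9: running sum 55 < 92
add 10: running sum 65 < 92
add 8: running sum 73 < 92
add 10: running sum 83 < 92
add 7: running sum 90 < 92
end 13: [9, 3, 10, 2, 1, 12, 7, 9, 10, 8, 10, 7, 7] sum 95, len 13
end 14: [9, 3, 10, 2, 1, 12, 7, 9, 10, 8, 10, 7, 7, 1] sum 96, len 14
end 15: [3, 10, 2, 1, 12, 7, 9, 10, 8, 10, 7, 7, 1, 5] sum 92, len 14
Shortest qualifying length: 13.

13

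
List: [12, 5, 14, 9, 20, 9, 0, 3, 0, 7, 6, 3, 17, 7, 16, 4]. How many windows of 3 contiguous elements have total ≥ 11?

12

12 5 14 → sum 31  ≥ 11 ✓
5 14 9 → sum 28  ≥ 11 ✓
14 9 20 → sum 43  ≥ 11 ✓
9 20 9 → sum 38  ≥ 11 ✓
20 9 0 → sum 29  ≥ 11 ✓
9 0 3 → sum 12  ≥ 11 ✓
0 3 0 → sum 3
3 0 7 → sum 10
0 7 6 → sum 13  ≥ 11 ✓
7 6 3 → sum 16  ≥ 11 ✓
6 3 17 → sum 26  ≥ 11 ✓
3 17 7 → sum 27  ≥ 11 ✓
17 7 16 → sum 40  ≥ 11 ✓
7 16 4 → sum 27  ≥ 11 ✓
12 windows satisfy the condition.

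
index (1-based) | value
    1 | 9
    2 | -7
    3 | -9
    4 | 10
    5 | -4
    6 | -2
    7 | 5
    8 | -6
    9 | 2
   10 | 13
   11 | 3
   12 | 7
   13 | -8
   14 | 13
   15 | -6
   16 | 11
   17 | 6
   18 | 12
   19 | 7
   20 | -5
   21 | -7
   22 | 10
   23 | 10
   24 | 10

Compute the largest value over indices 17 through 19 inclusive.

Elements at indices 17..19: 6, 12, 7
max(6, 12, 7) = 12

12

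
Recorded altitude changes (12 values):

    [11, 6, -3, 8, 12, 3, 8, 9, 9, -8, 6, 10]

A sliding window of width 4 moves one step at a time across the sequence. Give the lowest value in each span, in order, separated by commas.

(11, 6, -3, 8) → min -3
(6, -3, 8, 12) → min -3
(-3, 8, 12, 3) → min -3
(8, 12, 3, 8) → min 3
(12, 3, 8, 9) → min 3
(3, 8, 9, 9) → min 3
(8, 9, 9, -8) → min -8
(9, 9, -8, 6) → min -8
(9, -8, 6, 10) → min -8

-3, -3, -3, 3, 3, 3, -8, -8, -8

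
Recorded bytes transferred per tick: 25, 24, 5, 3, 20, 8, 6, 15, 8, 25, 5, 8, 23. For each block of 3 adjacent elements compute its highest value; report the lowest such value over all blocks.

(25, 24, 5) → max 25
(24, 5, 3) → max 24
(5, 3, 20) → max 20
(3, 20, 8) → max 20
(20, 8, 6) → max 20
(8, 6, 15) → max 15
(6, 15, 8) → max 15
(15, 8, 25) → max 25
(8, 25, 5) → max 25
(25, 5, 8) → max 25
(5, 8, 23) → max 23
Lowest of these is 15.

15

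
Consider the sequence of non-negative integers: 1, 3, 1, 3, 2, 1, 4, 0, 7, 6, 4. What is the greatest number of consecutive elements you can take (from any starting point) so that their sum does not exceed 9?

4

Extend to the right; shrink from the left whenever the sum exceeds 9:
[1] sum 1 len 1
[1, 3] sum 4 len 2
[1, 3, 1] sum 5 len 3
[1, 3, 1, 3] sum 8 len 4
[3, 1, 3, 2] sum 9 len 4
[1, 3, 2, 1] sum 7 len 4
[2, 1, 4] sum 7 len 3
[2, 1, 4, 0] sum 7 len 4
[0, 7] sum 7 len 2
[6] sum 6 len 1
[4] sum 4 len 1
Longest length seen: 4.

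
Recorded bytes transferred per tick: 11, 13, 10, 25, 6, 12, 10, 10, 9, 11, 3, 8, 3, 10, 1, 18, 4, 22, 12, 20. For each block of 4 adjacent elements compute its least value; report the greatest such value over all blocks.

Each size-4 window and its min:
(11, 13, 10, 25) → min 10
(13, 10, 25, 6) → min 6
(10, 25, 6, 12) → min 6
(25, 6, 12, 10) → min 6
(6, 12, 10, 10) → min 6
(12, 10, 10, 9) → min 9
(10, 10, 9, 11) → min 9
(10, 9, 11, 3) → min 3
(9, 11, 3, 8) → min 3
(11, 3, 8, 3) → min 3
(3, 8, 3, 10) → min 3
(8, 3, 10, 1) → min 1
(3, 10, 1, 18) → min 1
(10, 1, 18, 4) → min 1
(1, 18, 4, 22) → min 1
(18, 4, 22, 12) → min 4
(4, 22, 12, 20) → min 4
Greatest of these is 10.

10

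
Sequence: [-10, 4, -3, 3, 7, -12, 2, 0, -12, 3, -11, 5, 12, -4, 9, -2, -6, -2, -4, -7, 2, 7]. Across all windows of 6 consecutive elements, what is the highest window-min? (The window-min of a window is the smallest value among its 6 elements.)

[-10, 4, -3, 3, 7, -12] → min -12
[4, -3, 3, 7, -12, 2] → min -12
[-3, 3, 7, -12, 2, 0] → min -12
[3, 7, -12, 2, 0, -12] → min -12
[7, -12, 2, 0, -12, 3] → min -12
[-12, 2, 0, -12, 3, -11] → min -12
[2, 0, -12, 3, -11, 5] → min -12
[0, -12, 3, -11, 5, 12] → min -12
[-12, 3, -11, 5, 12, -4] → min -12
[3, -11, 5, 12, -4, 9] → min -11
[-11, 5, 12, -4, 9, -2] → min -11
[5, 12, -4, 9, -2, -6] → min -6
[12, -4, 9, -2, -6, -2] → min -6
[-4, 9, -2, -6, -2, -4] → min -6
[9, -2, -6, -2, -4, -7] → min -7
[-2, -6, -2, -4, -7, 2] → min -7
[-6, -2, -4, -7, 2, 7] → min -7
Highest of these is -6.

-6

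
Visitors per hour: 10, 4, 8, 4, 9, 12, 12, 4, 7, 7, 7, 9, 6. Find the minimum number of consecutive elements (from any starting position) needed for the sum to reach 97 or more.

13

add 10: running sum 10 < 97
add 4: running sum 14 < 97
add 8: running sum 22 < 97
add 4: running sum 26 < 97
add 9: running sum 35 < 97
add 12: running sum 47 < 97
add 12: running sum 59 < 97
add 4: running sum 63 < 97
add 7: running sum 70 < 97
add 7: running sum 77 < 97
add 7: running sum 84 < 97
add 9: running sum 93 < 97
end 12: [10, 4, 8, 4, 9, 12, 12, 4, 7, 7, 7, 9, 6] sum 99, len 13
Shortest qualifying length: 13.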